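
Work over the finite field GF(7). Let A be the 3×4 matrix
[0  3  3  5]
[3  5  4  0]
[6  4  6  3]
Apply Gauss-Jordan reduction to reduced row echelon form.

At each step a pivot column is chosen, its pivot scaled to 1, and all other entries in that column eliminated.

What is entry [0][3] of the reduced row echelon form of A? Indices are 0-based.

step 1: exchange rows 0,1
step 1: normalize row 0 (÷3) = (1, 4, 6, 0)
  row 2: subtract 6×row0 = (0, 1, 5, 3)
step 2: normalize row 1 (÷3) = (0, 1, 1, 4)
  row 0: subtract 4×row1 = (1, 0, 2, 5)
  row 2: subtract 1×row1 = (0, 0, 4, 6)
step 3: normalize row 2 (÷4) = (0, 0, 1, 5)
  row 0: subtract 2×row2 = (1, 0, 0, 2)
  row 1: subtract 1×row2 = (0, 1, 0, 6)

M[0][3] = 2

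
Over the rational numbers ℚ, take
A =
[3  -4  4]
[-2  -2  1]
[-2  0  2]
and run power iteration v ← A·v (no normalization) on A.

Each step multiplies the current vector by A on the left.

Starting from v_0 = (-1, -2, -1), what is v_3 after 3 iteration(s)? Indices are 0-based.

v_0 = (-1, -2, -1).
v_1 = A·v_0 = (1, 5, 0).
v_2 = A·v_1 = (-17, -12, -2).
v_3 = A·v_2 = (-11, 56, 30).

v_3 = (-11, 56, 30)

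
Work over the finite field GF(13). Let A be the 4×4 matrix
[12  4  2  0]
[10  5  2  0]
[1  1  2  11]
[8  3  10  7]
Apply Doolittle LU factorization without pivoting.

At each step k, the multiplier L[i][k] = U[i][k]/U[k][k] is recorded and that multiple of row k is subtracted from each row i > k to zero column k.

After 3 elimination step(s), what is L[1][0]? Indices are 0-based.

k=0: U[0][0]=12
  eliminate (1,0): mult=3, new row 1: (0, 6, 9, 0); set L[1][0]=3
  eliminate (2,0): mult=12, new row 2: (0, 5, 4, 11); set L[2][0]=12
  eliminate (3,0): mult=5, new row 3: (0, 9, 0, 7); set L[3][0]=5
k=1: U[1][1]=6
  eliminate (2,1): mult=3, new row 2: (0, 0, 3, 11); set L[2][1]=3
  eliminate (3,1): mult=8, new row 3: (0, 0, 6, 7); set L[3][1]=8
k=2: U[2][2]=3
  eliminate (3,2): mult=2, new row 3: (0, 0, 0, 11); set L[3][2]=2

L[1][0] = 3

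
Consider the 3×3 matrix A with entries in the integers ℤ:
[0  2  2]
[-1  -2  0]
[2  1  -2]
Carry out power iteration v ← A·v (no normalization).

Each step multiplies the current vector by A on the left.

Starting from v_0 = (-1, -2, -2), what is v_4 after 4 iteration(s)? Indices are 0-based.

v_4 = (68, 38, -138)

v_0 = (-1, -2, -2).
v_1 = A·v_0 = (-8, 5, 0).
v_2 = A·v_1 = (10, -2, -11).
v_3 = A·v_2 = (-26, -6, 40).
v_4 = A·v_3 = (68, 38, -138).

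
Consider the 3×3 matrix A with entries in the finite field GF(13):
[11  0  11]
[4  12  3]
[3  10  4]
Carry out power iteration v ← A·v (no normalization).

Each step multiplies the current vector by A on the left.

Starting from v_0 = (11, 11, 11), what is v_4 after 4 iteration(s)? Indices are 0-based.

v_0 = (11, 11, 11).
v_1 = A·v_0 = (8, 1, 5).
v_2 = A·v_1 = (0, 7, 2).
v_3 = A·v_2 = (9, 12, 0).
v_4 = A·v_3 = (8, 11, 4).

v_4 = (8, 11, 4)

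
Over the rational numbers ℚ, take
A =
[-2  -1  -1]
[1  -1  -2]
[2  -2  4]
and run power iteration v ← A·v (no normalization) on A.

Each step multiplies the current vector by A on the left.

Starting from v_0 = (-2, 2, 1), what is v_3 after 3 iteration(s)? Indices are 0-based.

v_3 = (-29, -3, -22)

v_0 = (-2, 2, 1).
v_1 = A·v_0 = (1, -6, -4).
v_2 = A·v_1 = (8, 15, -2).
v_3 = A·v_2 = (-29, -3, -22).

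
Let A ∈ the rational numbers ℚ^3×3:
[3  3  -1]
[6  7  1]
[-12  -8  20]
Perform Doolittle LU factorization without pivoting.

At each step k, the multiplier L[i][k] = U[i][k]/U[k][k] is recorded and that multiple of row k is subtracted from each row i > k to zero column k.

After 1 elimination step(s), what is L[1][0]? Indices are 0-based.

Step 1: pivot at (0,0) is 3.
  row1 ← row1 − (2)·row0  ⇒  L[1][0]=2, U row1=(0, 1, 3)
  row2 ← row2 − (-4)·row0  ⇒  L[2][0]=-4, U row2=(0, 4, 16)

L[1][0] = 2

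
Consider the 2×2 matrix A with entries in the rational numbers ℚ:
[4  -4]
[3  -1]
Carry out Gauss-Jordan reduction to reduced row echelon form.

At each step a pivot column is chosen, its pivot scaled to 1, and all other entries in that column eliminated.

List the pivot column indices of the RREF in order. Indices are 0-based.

pivot(0,0)=4: scale R0 → (1, -1)
  clear (1,0): R1 −= (3)R0 → (0, 2)
pivot(1,1)=2: scale R1 → (0, 1)
  clear (0,1): R0 −= (-1)R1 → (1, 0)

pivot columns: 0, 1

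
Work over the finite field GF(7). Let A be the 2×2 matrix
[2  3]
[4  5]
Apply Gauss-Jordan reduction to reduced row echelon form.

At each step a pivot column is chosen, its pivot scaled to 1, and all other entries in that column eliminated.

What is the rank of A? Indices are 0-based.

rank = 2

pivot(0,0)=2: scale R0 → (1, 5)
  clear (1,0): R1 −= (4)R0 → (0, 6)
pivot(1,1)=6: scale R1 → (0, 1)
  clear (0,1): R0 −= (5)R1 → (1, 0)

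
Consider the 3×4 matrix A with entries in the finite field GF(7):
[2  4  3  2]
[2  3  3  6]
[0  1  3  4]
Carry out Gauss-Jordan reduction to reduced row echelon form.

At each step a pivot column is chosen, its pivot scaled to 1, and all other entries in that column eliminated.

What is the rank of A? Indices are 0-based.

rank = 3

[1] R0 /= 2  ⇒  (1, 2, 5, 1)
     R1 -= 2·R0  ⇒  (0, 6, 0, 4)
[2] R1 /= 6  ⇒  (0, 1, 0, 3)
     R0 -= 2·R1  ⇒  (1, 0, 5, 2)
     R2 -= 1·R1  ⇒  (0, 0, 3, 1)
[3] R2 /= 3  ⇒  (0, 0, 1, 5)
     R0 -= 5·R2  ⇒  (1, 0, 0, 5)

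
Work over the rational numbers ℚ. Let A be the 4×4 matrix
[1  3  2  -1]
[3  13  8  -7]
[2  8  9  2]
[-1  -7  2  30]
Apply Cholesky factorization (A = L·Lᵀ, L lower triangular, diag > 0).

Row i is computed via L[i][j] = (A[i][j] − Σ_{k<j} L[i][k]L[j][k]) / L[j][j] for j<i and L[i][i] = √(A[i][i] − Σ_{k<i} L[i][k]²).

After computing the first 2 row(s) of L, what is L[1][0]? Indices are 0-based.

Step 1: L[0][0] = √(1) = 1.
  L[1][0] = (3) / L[0][0] = 3.
Step 2: L[1][1] = √(4) = 2.

L[1][0] = 3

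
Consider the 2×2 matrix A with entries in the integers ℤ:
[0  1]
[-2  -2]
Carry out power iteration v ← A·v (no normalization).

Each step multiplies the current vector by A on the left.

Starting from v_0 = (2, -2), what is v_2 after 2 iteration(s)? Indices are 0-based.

v_0 = (2, -2).
v_1 = A·v_0 = (-2, 0).
v_2 = A·v_1 = (0, 4).

v_2 = (0, 4)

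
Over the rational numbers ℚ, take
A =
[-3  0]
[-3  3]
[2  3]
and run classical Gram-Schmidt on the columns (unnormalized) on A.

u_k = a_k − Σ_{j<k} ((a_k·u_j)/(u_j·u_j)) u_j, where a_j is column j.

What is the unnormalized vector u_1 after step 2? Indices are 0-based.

u_1 = (-9/22, 57/22, 36/11)

Step 1: u_0 = a_0 = (-3, -3, 2).
Step 2: u_1 = a_1 − (-3/22)·u_0 = (-9/22, 57/22, 36/11).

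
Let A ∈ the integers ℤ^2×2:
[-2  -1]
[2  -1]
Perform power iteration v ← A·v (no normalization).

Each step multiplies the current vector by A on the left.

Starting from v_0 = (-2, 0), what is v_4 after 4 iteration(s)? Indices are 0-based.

v_0 = (-2, 0).
v_1 = A·v_0 = (4, -4).
v_2 = A·v_1 = (-4, 12).
v_3 = A·v_2 = (-4, -20).
v_4 = A·v_3 = (28, 12).

v_4 = (28, 12)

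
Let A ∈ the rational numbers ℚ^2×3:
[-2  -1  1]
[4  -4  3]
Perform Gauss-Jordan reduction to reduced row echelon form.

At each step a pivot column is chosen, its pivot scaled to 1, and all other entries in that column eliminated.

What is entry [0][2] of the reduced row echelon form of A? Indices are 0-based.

M[0][2] = -1/12

step 1: normalize row 0 (÷-2) = (1, 1/2, -1/2)
  row 1: subtract 4×row0 = (0, -6, 5)
step 2: normalize row 1 (÷-6) = (0, 1, -5/6)
  row 0: subtract 1/2×row1 = (1, 0, -1/12)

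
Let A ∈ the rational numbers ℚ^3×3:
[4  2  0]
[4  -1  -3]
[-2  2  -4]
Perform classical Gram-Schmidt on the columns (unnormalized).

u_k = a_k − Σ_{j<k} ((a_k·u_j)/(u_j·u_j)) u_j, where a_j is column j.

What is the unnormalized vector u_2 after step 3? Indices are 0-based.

u_2 = (14/9, -28/9, -28/9)

Step 1: u_0 = a_0 = (4, 4, -2).
Step 2: u_1 = a_1 − (0)·u_0 = (2, -1, 2).
Step 3: u_2 = a_2 − (-1/9)·u_0 − (-5/9)·u_1 = (14/9, -28/9, -28/9).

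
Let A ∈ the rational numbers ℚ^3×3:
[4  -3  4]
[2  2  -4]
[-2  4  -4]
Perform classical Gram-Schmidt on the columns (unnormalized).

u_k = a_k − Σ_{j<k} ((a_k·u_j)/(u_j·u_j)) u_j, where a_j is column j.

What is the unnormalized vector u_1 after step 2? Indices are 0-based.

u_1 = (-1/3, 10/3, 8/3)

Step 1: u_0 = a_0 = (4, 2, -2).
Step 2: u_1 = a_1 − (-2/3)·u_0 = (-1/3, 10/3, 8/3).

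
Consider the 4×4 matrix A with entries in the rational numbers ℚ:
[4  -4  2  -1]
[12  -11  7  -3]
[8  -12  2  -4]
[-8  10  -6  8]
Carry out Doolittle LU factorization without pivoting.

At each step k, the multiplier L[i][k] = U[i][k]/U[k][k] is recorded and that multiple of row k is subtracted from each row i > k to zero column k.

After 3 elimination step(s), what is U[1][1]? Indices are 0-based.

U[1][1] = 1

k=0: U[0][0]=4
  eliminate (1,0): mult=3, new row 1: (0, 1, 1, 0); set L[1][0]=3
  eliminate (2,0): mult=2, new row 2: (0, -4, -2, -2); set L[2][0]=2
  eliminate (3,0): mult=-2, new row 3: (0, 2, -2, 6); set L[3][0]=-2
k=1: U[1][1]=1
  eliminate (2,1): mult=-4, new row 2: (0, 0, 2, -2); set L[2][1]=-4
  eliminate (3,1): mult=2, new row 3: (0, 0, -4, 6); set L[3][1]=2
k=2: U[2][2]=2
  eliminate (3,2): mult=-2, new row 3: (0, 0, 0, 2); set L[3][2]=-2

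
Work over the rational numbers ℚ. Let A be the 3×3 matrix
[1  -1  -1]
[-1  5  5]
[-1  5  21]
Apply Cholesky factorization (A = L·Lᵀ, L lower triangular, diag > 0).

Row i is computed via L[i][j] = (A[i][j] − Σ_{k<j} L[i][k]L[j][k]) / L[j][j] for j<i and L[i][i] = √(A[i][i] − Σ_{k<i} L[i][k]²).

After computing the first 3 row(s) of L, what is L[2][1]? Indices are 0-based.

L[2][1] = 2

Step 1: L[0][0] = √(1) = 1.
  L[1][0] = (-1) / L[0][0] = -1.
Step 2: L[1][1] = √(4) = 2.
  L[2][0] = (-1) / L[0][0] = -1.
  L[2][1] = (4) / L[1][1] = 2.
Step 3: L[2][2] = √(16) = 4.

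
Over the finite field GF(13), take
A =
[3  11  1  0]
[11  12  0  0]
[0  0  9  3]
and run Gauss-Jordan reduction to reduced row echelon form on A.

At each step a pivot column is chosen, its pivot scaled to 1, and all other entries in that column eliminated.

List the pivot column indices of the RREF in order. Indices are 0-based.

pivot columns: 0, 1, 2

pivot(0,0)=3: scale R0 → (1, 8, 9, 0)
  clear (1,0): R1 −= (11)R0 → (0, 2, 5, 0)
pivot(1,1)=2: scale R1 → (0, 1, 9, 0)
  clear (0,1): R0 −= (8)R1 → (1, 0, 2, 0)
pivot(2,2)=9: scale R2 → (0, 0, 1, 9)
  clear (0,2): R0 −= (2)R2 → (1, 0, 0, 8)
  clear (1,2): R1 −= (9)R2 → (0, 1, 0, 10)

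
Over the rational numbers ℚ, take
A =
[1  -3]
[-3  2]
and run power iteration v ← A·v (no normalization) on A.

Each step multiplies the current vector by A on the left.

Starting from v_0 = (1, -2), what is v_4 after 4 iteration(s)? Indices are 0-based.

v_0 = (1, -2).
v_1 = A·v_0 = (7, -7).
v_2 = A·v_1 = (28, -35).
v_3 = A·v_2 = (133, -154).
v_4 = A·v_3 = (595, -707).

v_4 = (595, -707)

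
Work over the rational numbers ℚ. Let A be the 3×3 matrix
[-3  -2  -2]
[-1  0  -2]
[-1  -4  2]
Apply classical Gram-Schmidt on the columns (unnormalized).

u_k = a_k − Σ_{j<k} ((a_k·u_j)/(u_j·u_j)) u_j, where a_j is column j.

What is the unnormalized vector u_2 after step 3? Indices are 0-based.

u_2 = (4/15, -2/3, -2/15)

Step 1: u_0 = a_0 = (-3, -1, -1).
Step 2: u_1 = a_1 − (10/11)·u_0 = (8/11, 10/11, -34/11).
Step 3: u_2 = a_2 − (6/11)·u_0 − (-13/15)·u_1 = (4/15, -2/3, -2/15).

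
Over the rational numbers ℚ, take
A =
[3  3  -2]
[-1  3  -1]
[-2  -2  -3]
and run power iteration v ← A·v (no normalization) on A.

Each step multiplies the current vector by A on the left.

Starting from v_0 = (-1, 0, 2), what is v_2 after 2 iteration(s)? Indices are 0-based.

v_2 = (-16, 8, 28)

v_0 = (-1, 0, 2).
v_1 = A·v_0 = (-7, -1, -4).
v_2 = A·v_1 = (-16, 8, 28).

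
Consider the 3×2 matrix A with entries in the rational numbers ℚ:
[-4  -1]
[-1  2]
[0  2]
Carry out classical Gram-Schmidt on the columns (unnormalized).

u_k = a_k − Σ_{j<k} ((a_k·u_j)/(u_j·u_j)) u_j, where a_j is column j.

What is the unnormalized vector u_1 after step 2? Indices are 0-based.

u_1 = (-9/17, 36/17, 2)

Step 1: u_0 = a_0 = (-4, -1, 0).
Step 2: u_1 = a_1 − (2/17)·u_0 = (-9/17, 36/17, 2).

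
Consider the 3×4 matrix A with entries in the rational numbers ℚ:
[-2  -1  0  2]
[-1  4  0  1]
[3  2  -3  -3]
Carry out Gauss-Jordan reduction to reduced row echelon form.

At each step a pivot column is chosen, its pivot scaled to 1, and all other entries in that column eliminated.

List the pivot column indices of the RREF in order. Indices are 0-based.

step 1: normalize row 0 (÷-2) = (1, 1/2, 0, -1)
  row 1: subtract -1×row0 = (0, 9/2, 0, 0)
  row 2: subtract 3×row0 = (0, 1/2, -3, 0)
step 2: normalize row 1 (÷9/2) = (0, 1, 0, 0)
  row 0: subtract 1/2×row1 = (1, 0, 0, -1)
  row 2: subtract 1/2×row1 = (0, 0, -3, 0)
step 3: normalize row 2 (÷-3) = (0, 0, 1, 0)

pivot columns: 0, 1, 2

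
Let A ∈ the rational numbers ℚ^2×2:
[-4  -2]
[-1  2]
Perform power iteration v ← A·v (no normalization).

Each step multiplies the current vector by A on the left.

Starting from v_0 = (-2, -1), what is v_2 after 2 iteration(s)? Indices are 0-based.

v_0 = (-2, -1).
v_1 = A·v_0 = (10, 0).
v_2 = A·v_1 = (-40, -10).

v_2 = (-40, -10)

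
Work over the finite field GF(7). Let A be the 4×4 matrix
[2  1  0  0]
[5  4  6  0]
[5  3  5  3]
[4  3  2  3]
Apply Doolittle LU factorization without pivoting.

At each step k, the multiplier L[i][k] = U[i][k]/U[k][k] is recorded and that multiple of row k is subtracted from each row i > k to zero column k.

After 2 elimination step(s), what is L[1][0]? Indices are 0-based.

L[1][0] = 6

Step 1: pivot at (0,0) is 2.
  row1 ← row1 − (6)·row0  ⇒  L[1][0]=6, U row1=(0, 5, 6, 0)
  row2 ← row2 − (6)·row0  ⇒  L[2][0]=6, U row2=(0, 4, 5, 3)
  row3 ← row3 − (2)·row0  ⇒  L[3][0]=2, U row3=(0, 1, 2, 3)
Step 2: pivot at (1,1) is 5.
  row2 ← row2 − (5)·row1  ⇒  L[2][1]=5, U row2=(0, 0, 3, 3)
  row3 ← row3 − (3)·row1  ⇒  L[3][1]=3, U row3=(0, 0, 5, 3)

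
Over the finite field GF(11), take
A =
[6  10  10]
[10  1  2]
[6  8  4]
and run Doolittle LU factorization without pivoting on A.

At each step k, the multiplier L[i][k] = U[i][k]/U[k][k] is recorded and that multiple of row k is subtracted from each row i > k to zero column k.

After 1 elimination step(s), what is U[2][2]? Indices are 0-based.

k=0: U[0][0]=6
  eliminate (1,0): mult=9, new row 1: (0, 10, 0); set L[1][0]=9
  eliminate (2,0): mult=1, new row 2: (0, 9, 5); set L[2][0]=1

U[2][2] = 5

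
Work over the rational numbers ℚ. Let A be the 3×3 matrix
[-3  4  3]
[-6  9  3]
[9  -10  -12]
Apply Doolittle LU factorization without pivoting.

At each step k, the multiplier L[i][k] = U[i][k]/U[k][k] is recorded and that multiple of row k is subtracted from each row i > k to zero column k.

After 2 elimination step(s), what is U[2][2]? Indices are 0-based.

U[2][2] = 3

[col 0] pivot -3
  R1 -= 2*R0 → (0, 1, -3)  (L[1][0] := 2)
  R2 -= -3*R0 → (0, 2, -3)  (L[2][0] := -3)
[col 1] pivot 1
  R2 -= 2*R1 → (0, 0, 3)  (L[2][1] := 2)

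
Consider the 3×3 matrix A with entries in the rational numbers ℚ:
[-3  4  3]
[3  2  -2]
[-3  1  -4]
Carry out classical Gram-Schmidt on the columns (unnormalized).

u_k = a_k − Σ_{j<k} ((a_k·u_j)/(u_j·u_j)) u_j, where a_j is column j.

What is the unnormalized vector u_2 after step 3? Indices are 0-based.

Step 1: u_0 = a_0 = (-3, 3, -3).
Step 2: u_1 = a_1 − (-1/3)·u_0 = (3, 3, 0).
Step 3: u_2 = a_2 − (-1/9)·u_0 − (1/6)·u_1 = (13/6, -13/6, -13/3).

u_2 = (13/6, -13/6, -13/3)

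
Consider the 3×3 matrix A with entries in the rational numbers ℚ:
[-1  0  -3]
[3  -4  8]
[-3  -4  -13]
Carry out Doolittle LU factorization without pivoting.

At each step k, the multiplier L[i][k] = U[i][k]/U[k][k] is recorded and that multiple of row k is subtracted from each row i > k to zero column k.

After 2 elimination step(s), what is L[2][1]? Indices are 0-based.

L[2][1] = 1

Step 1: pivot at (0,0) is -1.
  row1 ← row1 − (-3)·row0  ⇒  L[1][0]=-3, U row1=(0, -4, -1)
  row2 ← row2 − (3)·row0  ⇒  L[2][0]=3, U row2=(0, -4, -4)
Step 2: pivot at (1,1) is -4.
  row2 ← row2 − (1)·row1  ⇒  L[2][1]=1, U row2=(0, 0, -3)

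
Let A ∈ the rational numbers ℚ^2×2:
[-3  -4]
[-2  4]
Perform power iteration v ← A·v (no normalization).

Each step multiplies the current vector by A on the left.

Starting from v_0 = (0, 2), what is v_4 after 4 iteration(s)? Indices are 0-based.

v_4 = (-328, 1168)

v_0 = (0, 2).
v_1 = A·v_0 = (-8, 8).
v_2 = A·v_1 = (-8, 48).
v_3 = A·v_2 = (-168, 208).
v_4 = A·v_3 = (-328, 1168).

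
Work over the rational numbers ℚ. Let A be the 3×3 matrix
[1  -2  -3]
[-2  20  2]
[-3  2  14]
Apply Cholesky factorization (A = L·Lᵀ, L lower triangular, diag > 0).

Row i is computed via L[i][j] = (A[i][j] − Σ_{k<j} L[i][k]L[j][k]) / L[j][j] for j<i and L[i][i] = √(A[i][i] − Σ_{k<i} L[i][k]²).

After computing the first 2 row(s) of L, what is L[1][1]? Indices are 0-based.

Step 1: L[0][0] = √(1) = 1.
  L[1][0] = (-2) / L[0][0] = -2.
Step 2: L[1][1] = √(16) = 4.

L[1][1] = 4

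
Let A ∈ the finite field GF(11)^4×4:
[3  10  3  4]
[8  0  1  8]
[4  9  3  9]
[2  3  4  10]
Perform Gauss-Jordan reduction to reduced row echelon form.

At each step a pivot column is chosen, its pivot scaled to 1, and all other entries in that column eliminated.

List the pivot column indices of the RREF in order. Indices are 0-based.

pivot columns: 0, 1, 2, 3

[1] R0 /= 3  ⇒  (1, 7, 1, 5)
     R1 -= 8·R0  ⇒  (0, 10, 4, 1)
     R2 -= 4·R0  ⇒  (0, 3, 10, 0)
     R3 -= 2·R0  ⇒  (0, 0, 2, 0)
[2] R1 /= 10  ⇒  (0, 1, 7, 10)
     R0 -= 7·R1  ⇒  (1, 0, 7, 1)
     R2 -= 3·R1  ⇒  (0, 0, 0, 3)
[3] R2 <-> R3
[3] R2 /= 2  ⇒  (0, 0, 1, 0)
     R0 -= 7·R2  ⇒  (1, 0, 0, 1)
     R1 -= 7·R2  ⇒  (0, 1, 0, 10)
[4] R3 /= 3  ⇒  (0, 0, 0, 1)
     R0 -= 1·R3  ⇒  (1, 0, 0, 0)
     R1 -= 10·R3  ⇒  (0, 1, 0, 0)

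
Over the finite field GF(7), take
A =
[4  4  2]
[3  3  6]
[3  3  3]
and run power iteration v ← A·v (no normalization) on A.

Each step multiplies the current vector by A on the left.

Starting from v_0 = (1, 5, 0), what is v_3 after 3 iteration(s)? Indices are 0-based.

v_3 = (5, 0, 6)

v_0 = (1, 5, 0).
v_1 = A·v_0 = (3, 4, 4).
v_2 = A·v_1 = (1, 3, 5).
v_3 = A·v_2 = (5, 0, 6).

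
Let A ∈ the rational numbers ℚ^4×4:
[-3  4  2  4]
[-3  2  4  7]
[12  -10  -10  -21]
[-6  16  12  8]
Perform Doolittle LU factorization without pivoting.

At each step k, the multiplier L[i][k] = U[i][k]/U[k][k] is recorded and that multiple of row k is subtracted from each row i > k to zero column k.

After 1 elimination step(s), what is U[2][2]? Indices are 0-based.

k=0: U[0][0]=-3
  eliminate (1,0): mult=1, new row 1: (0, -2, 2, 3); set L[1][0]=1
  eliminate (2,0): mult=-4, new row 2: (0, 6, -2, -5); set L[2][0]=-4
  eliminate (3,0): mult=2, new row 3: (0, 8, 8, 0); set L[3][0]=2

U[2][2] = -2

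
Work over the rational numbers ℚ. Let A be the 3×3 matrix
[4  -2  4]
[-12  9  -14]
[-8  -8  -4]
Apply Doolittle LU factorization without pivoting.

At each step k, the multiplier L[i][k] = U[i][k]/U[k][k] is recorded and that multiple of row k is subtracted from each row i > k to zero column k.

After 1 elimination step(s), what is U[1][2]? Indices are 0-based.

U[1][2] = -2

Step 1: pivot at (0,0) is 4.
  row1 ← row1 − (-3)·row0  ⇒  L[1][0]=-3, U row1=(0, 3, -2)
  row2 ← row2 − (-2)·row0  ⇒  L[2][0]=-2, U row2=(0, -12, 4)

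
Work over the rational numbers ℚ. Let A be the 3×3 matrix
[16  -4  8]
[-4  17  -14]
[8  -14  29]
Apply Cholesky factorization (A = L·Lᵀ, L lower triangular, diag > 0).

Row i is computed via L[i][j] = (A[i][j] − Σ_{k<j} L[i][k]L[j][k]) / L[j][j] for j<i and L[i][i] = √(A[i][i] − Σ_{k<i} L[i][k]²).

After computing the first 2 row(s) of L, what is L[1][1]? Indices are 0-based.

L[1][1] = 4

Step 1: L[0][0] = √(16) = 4.
  L[1][0] = (-4) / L[0][0] = -1.
Step 2: L[1][1] = √(16) = 4.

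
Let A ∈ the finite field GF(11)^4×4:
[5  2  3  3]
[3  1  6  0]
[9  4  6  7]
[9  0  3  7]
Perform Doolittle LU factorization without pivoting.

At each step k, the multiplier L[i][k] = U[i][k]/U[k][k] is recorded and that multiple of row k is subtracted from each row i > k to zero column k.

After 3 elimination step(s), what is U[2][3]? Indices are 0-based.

U[2][3] = 9

[col 0] pivot 5
  R1 -= 5*R0 → (0, 2, 2, 7)  (L[1][0] := 5)
  R2 -= 4*R0 → (0, 7, 5, 6)  (L[2][0] := 4)
  R3 -= 4*R0 → (0, 3, 2, 6)  (L[3][0] := 4)
[col 1] pivot 2
  R2 -= 9*R1 → (0, 0, 9, 9)  (L[2][1] := 9)
  R3 -= 7*R1 → (0, 0, 10, 1)  (L[3][1] := 7)
[col 2] pivot 9
  R3 -= 6*R2 → (0, 0, 0, 2)  (L[3][2] := 6)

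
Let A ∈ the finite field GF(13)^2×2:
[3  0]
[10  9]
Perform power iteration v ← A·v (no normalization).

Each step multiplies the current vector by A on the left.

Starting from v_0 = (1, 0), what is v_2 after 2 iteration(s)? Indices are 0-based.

v_0 = (1, 0).
v_1 = A·v_0 = (3, 10).
v_2 = A·v_1 = (9, 3).

v_2 = (9, 3)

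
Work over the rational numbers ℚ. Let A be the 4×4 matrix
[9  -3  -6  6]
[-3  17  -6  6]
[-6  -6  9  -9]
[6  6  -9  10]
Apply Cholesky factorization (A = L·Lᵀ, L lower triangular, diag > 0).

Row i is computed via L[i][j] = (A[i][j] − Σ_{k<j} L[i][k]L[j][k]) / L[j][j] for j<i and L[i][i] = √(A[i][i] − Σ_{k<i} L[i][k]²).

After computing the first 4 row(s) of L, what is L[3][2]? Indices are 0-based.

L[3][2] = -1

Step 1: L[0][0] = √(9) = 3.
  L[1][0] = (-3) / L[0][0] = -1.
Step 2: L[1][1] = √(16) = 4.
  L[2][0] = (-6) / L[0][0] = -2.
  L[2][1] = (-8) / L[1][1] = -2.
Step 3: L[2][2] = √(1) = 1.
  L[3][0] = (6) / L[0][0] = 2.
  L[3][1] = (8) / L[1][1] = 2.
  L[3][2] = (-1) / L[2][2] = -1.
Step 4: L[3][3] = √(1) = 1.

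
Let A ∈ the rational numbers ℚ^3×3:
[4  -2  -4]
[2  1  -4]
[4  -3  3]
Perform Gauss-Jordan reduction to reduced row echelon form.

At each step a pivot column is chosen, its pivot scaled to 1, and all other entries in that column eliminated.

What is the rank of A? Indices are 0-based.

step 1: normalize row 0 (÷4) = (1, -1/2, -1)
  row 1: subtract 2×row0 = (0, 2, -2)
  row 2: subtract 4×row0 = (0, -1, 7)
step 2: normalize row 1 (÷2) = (0, 1, -1)
  row 0: subtract -1/2×row1 = (1, 0, -3/2)
  row 2: subtract -1×row1 = (0, 0, 6)
step 3: normalize row 2 (÷6) = (0, 0, 1)
  row 0: subtract -3/2×row2 = (1, 0, 0)
  row 1: subtract -1×row2 = (0, 1, 0)

rank = 3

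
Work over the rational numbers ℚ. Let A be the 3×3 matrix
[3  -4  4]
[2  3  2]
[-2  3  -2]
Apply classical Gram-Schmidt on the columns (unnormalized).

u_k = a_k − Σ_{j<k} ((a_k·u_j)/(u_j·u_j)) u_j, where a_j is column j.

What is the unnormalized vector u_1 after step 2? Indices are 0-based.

Step 1: u_0 = a_0 = (3, 2, -2).
Step 2: u_1 = a_1 − (-12/17)·u_0 = (-32/17, 75/17, 27/17).

u_1 = (-32/17, 75/17, 27/17)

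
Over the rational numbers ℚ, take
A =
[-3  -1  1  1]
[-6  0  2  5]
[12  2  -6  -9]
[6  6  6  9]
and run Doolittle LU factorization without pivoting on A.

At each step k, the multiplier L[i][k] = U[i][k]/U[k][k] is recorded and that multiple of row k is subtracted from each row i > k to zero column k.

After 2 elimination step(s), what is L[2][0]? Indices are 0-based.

Step 1: pivot at (0,0) is -3.
  row1 ← row1 − (2)·row0  ⇒  L[1][0]=2, U row1=(0, 2, 0, 3)
  row2 ← row2 − (-4)·row0  ⇒  L[2][0]=-4, U row2=(0, -2, -2, -5)
  row3 ← row3 − (-2)·row0  ⇒  L[3][0]=-2, U row3=(0, 4, 8, 11)
Step 2: pivot at (1,1) is 2.
  row2 ← row2 − (-1)·row1  ⇒  L[2][1]=-1, U row2=(0, 0, -2, -2)
  row3 ← row3 − (2)·row1  ⇒  L[3][1]=2, U row3=(0, 0, 8, 5)

L[2][0] = -4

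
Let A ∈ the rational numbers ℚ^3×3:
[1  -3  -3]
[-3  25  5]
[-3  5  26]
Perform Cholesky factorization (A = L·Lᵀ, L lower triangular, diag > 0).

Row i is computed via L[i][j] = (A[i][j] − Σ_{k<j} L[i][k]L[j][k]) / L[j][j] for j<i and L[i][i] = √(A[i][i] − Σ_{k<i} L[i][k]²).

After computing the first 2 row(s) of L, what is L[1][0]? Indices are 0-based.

Step 1: L[0][0] = √(1) = 1.
  L[1][0] = (-3) / L[0][0] = -3.
Step 2: L[1][1] = √(16) = 4.

L[1][0] = -3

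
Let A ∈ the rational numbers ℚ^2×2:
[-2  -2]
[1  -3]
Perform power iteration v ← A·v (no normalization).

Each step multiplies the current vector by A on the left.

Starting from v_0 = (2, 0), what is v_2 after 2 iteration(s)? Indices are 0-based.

v_0 = (2, 0).
v_1 = A·v_0 = (-4, 2).
v_2 = A·v_1 = (4, -10).

v_2 = (4, -10)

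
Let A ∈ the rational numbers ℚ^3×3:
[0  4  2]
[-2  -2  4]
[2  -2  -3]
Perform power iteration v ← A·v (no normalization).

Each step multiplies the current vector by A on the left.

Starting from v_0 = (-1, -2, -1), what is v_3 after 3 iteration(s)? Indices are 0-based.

v_3 = (66, -264, 81)

v_0 = (-1, -2, -1).
v_1 = A·v_0 = (-10, 2, 5).
v_2 = A·v_1 = (18, 36, -39).
v_3 = A·v_2 = (66, -264, 81).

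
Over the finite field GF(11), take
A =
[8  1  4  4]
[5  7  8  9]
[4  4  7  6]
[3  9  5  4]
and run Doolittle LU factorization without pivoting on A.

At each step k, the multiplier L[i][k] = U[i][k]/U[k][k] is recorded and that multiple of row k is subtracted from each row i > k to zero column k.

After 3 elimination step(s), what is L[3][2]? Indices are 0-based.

L[3][2] = 4

Step 1: pivot at (0,0) is 8.
  row1 ← row1 − (2)·row0  ⇒  L[1][0]=2, U row1=(0, 5, 0, 1)
  row2 ← row2 − (6)·row0  ⇒  L[2][0]=6, U row2=(0, 9, 5, 4)
  row3 ← row3 − (10)·row0  ⇒  L[3][0]=10, U row3=(0, 10, 9, 8)
Step 2: pivot at (1,1) is 5.
  row2 ← row2 − (4)·row1  ⇒  L[2][1]=4, U row2=(0, 0, 5, 0)
  row3 ← row3 − (2)·row1  ⇒  L[3][1]=2, U row3=(0, 0, 9, 6)
Step 3: pivot at (2,2) is 5.
  row3 ← row3 − (4)·row2  ⇒  L[3][2]=4, U row3=(0, 0, 0, 6)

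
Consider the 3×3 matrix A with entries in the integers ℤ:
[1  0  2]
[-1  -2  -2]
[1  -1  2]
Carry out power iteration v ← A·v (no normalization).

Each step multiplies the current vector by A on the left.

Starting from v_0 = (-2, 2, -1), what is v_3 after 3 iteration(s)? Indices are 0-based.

v_0 = (-2, 2, -1).
v_1 = A·v_0 = (-4, 0, -6).
v_2 = A·v_1 = (-16, 16, -16).
v_3 = A·v_2 = (-48, 16, -64).

v_3 = (-48, 16, -64)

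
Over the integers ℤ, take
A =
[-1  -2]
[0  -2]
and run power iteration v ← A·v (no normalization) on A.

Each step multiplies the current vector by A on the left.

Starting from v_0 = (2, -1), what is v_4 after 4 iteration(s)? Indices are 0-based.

v_4 = (-28, -16)

v_0 = (2, -1).
v_1 = A·v_0 = (0, 2).
v_2 = A·v_1 = (-4, -4).
v_3 = A·v_2 = (12, 8).
v_4 = A·v_3 = (-28, -16).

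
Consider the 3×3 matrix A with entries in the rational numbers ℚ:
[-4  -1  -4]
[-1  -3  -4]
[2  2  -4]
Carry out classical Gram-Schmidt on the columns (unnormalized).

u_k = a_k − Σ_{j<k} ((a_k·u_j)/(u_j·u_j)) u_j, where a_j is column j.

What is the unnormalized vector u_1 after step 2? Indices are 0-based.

Step 1: u_0 = a_0 = (-4, -1, 2).
Step 2: u_1 = a_1 − (11/21)·u_0 = (23/21, -52/21, 20/21).

u_1 = (23/21, -52/21, 20/21)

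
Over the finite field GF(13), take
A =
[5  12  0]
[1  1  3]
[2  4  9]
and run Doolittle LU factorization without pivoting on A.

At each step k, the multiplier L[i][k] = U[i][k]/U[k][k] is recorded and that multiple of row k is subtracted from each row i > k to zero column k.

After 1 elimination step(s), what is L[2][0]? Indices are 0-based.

L[2][0] = 3

[col 0] pivot 5
  R1 -= 8*R0 → (0, 9, 3)  (L[1][0] := 8)
  R2 -= 3*R0 → (0, 7, 9)  (L[2][0] := 3)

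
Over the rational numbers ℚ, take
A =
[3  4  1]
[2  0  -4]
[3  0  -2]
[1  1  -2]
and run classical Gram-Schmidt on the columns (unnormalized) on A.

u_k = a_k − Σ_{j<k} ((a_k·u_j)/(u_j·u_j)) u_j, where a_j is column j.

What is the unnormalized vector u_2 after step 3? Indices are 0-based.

Step 1: u_0 = a_0 = (3, 2, 3, 1).
Step 2: u_1 = a_1 − (13/23)·u_0 = (53/23, -26/23, -39/23, 10/23).
Step 3: u_2 = a_2 − (-13/23)·u_0 − (215/222)·u_1 = (103/222, -197/111, 99/74, -206/111).

u_2 = (103/222, -197/111, 99/74, -206/111)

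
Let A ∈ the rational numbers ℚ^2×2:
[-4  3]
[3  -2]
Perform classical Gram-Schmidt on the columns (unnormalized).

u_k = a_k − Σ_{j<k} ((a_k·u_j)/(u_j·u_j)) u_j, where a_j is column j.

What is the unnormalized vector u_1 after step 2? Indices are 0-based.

Step 1: u_0 = a_0 = (-4, 3).
Step 2: u_1 = a_1 − (-18/25)·u_0 = (3/25, 4/25).

u_1 = (3/25, 4/25)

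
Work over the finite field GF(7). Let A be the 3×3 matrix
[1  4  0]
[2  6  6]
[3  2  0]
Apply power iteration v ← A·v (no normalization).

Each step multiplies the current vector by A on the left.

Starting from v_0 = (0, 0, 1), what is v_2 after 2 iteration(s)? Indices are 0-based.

v_0 = (0, 0, 1).
v_1 = A·v_0 = (0, 6, 0).
v_2 = A·v_1 = (3, 1, 5).

v_2 = (3, 1, 5)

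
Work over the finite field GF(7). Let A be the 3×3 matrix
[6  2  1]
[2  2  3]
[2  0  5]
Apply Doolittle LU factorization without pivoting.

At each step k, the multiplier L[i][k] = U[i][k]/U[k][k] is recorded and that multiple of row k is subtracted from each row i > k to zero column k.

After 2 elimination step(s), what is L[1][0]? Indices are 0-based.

[col 0] pivot 6
  R1 -= 5*R0 → (0, 6, 5)  (L[1][0] := 5)
  R2 -= 5*R0 → (0, 4, 0)  (L[2][0] := 5)
[col 1] pivot 6
  R2 -= 3*R1 → (0, 0, 6)  (L[2][1] := 3)

L[1][0] = 5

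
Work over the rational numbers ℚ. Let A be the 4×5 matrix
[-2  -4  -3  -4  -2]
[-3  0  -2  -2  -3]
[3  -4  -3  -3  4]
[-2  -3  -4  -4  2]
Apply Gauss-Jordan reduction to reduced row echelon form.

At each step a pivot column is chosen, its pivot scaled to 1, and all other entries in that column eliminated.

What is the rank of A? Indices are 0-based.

rank = 4

[1] R0 /= -2  ⇒  (1, 2, 3/2, 2, 1)
     R1 -= -3·R0  ⇒  (0, 6, 5/2, 4, 0)
     R2 -= 3·R0  ⇒  (0, -10, -15/2, -9, 1)
     R3 -= -2·R0  ⇒  (0, 1, -1, 0, 4)
[2] R1 /= 6  ⇒  (0, 1, 5/12, 2/3, 0)
     R0 -= 2·R1  ⇒  (1, 0, 2/3, 2/3, 1)
     R2 -= -10·R1  ⇒  (0, 0, -10/3, -7/3, 1)
     R3 -= 1·R1  ⇒  (0, 0, -17/12, -2/3, 4)
[3] R2 /= -10/3  ⇒  (0, 0, 1, 7/10, -3/10)
     R0 -= 2/3·R2  ⇒  (1, 0, 0, 1/5, 6/5)
     R1 -= 5/12·R2  ⇒  (0, 1, 0, 3/8, 1/8)
     R3 -= -17/12·R2  ⇒  (0, 0, 0, 13/40, 143/40)
[4] R3 /= 13/40  ⇒  (0, 0, 0, 1, 11)
     R0 -= 1/5·R3  ⇒  (1, 0, 0, 0, -1)
     R1 -= 3/8·R3  ⇒  (0, 1, 0, 0, -4)
     R2 -= 7/10·R3  ⇒  (0, 0, 1, 0, -8)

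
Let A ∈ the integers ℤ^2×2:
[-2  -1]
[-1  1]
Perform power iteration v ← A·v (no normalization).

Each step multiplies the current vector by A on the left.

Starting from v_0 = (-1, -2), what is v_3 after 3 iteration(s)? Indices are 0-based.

v_3 = (19, 2)

v_0 = (-1, -2).
v_1 = A·v_0 = (4, -1).
v_2 = A·v_1 = (-7, -5).
v_3 = A·v_2 = (19, 2).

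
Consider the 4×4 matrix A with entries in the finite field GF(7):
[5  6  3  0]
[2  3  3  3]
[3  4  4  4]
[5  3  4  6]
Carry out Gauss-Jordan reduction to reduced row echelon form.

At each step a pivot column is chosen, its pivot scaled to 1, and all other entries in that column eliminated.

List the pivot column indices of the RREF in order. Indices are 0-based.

pivot columns: 0, 1, 2, 3

[1] R0 /= 5  ⇒  (1, 4, 2, 0)
     R1 -= 2·R0  ⇒  (0, 2, 6, 3)
     R2 -= 3·R0  ⇒  (0, 6, 5, 4)
     R3 -= 5·R0  ⇒  (0, 4, 1, 6)
[2] R1 /= 2  ⇒  (0, 1, 3, 5)
     R0 -= 4·R1  ⇒  (1, 0, 4, 1)
     R2 -= 6·R1  ⇒  (0, 0, 1, 2)
     R3 -= 4·R1  ⇒  (0, 0, 3, 0)
[3] R2 /= 1  ⇒  (0, 0, 1, 2)
     R0 -= 4·R2  ⇒  (1, 0, 0, 0)
     R1 -= 3·R2  ⇒  (0, 1, 0, 6)
     R3 -= 3·R2  ⇒  (0, 0, 0, 1)
[4] R3 /= 1  ⇒  (0, 0, 0, 1)
     R1 -= 6·R3  ⇒  (0, 1, 0, 0)
     R2 -= 2·R3  ⇒  (0, 0, 1, 0)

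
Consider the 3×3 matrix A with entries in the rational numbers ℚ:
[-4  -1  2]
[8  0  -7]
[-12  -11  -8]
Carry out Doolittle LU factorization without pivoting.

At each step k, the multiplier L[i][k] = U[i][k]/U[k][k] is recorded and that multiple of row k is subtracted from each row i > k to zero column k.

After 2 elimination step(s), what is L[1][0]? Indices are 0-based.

Step 1: pivot at (0,0) is -4.
  row1 ← row1 − (-2)·row0  ⇒  L[1][0]=-2, U row1=(0, -2, -3)
  row2 ← row2 − (3)·row0  ⇒  L[2][0]=3, U row2=(0, -8, -14)
Step 2: pivot at (1,1) is -2.
  row2 ← row2 − (4)·row1  ⇒  L[2][1]=4, U row2=(0, 0, -2)

L[1][0] = -2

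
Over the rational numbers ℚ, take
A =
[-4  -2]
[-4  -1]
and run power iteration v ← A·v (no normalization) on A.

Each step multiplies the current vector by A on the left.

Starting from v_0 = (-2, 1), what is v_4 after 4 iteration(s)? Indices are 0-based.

v_4 = (-1222, -1039)

v_0 = (-2, 1).
v_1 = A·v_0 = (6, 7).
v_2 = A·v_1 = (-38, -31).
v_3 = A·v_2 = (214, 183).
v_4 = A·v_3 = (-1222, -1039).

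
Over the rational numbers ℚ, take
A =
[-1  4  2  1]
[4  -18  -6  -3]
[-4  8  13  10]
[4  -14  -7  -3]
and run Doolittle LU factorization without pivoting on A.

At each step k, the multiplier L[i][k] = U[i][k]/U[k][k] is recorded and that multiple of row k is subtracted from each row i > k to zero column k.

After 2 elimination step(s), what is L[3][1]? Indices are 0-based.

Step 1: pivot at (0,0) is -1.
  row1 ← row1 − (-4)·row0  ⇒  L[1][0]=-4, U row1=(0, -2, 2, 1)
  row2 ← row2 − (4)·row0  ⇒  L[2][0]=4, U row2=(0, -8, 5, 6)
  row3 ← row3 − (-4)·row0  ⇒  L[3][0]=-4, U row3=(0, 2, 1, 1)
Step 2: pivot at (1,1) is -2.
  row2 ← row2 − (4)·row1  ⇒  L[2][1]=4, U row2=(0, 0, -3, 2)
  row3 ← row3 − (-1)·row1  ⇒  L[3][1]=-1, U row3=(0, 0, 3, 2)

L[3][1] = -1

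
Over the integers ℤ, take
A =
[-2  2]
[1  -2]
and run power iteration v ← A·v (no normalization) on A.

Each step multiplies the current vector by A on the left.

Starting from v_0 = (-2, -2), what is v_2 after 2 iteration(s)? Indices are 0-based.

v_0 = (-2, -2).
v_1 = A·v_0 = (0, 2).
v_2 = A·v_1 = (4, -4).

v_2 = (4, -4)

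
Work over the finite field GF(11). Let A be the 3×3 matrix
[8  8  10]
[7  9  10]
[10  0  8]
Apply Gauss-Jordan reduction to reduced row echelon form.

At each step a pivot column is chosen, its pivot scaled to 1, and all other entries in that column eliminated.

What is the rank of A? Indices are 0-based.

[1] R0 /= 8  ⇒  (1, 1, 4)
     R1 -= 7·R0  ⇒  (0, 2, 4)
     R2 -= 10·R0  ⇒  (0, 1, 1)
[2] R1 /= 2  ⇒  (0, 1, 2)
     R0 -= 1·R1  ⇒  (1, 0, 2)
     R2 -= 1·R1  ⇒  (0, 0, 10)
[3] R2 /= 10  ⇒  (0, 0, 1)
     R0 -= 2·R2  ⇒  (1, 0, 0)
     R1 -= 2·R2  ⇒  (0, 1, 0)

rank = 3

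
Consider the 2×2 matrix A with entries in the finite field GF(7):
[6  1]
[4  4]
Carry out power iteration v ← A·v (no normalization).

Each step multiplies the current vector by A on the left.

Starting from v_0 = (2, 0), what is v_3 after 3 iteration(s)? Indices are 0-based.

v_3 = (0, 3)

v_0 = (2, 0).
v_1 = A·v_0 = (5, 1).
v_2 = A·v_1 = (3, 3).
v_3 = A·v_2 = (0, 3).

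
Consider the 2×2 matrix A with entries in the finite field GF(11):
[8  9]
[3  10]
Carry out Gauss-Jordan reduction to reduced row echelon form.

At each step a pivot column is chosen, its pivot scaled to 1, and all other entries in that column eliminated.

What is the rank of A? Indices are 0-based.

rank = 2

pivot(0,0)=8: scale R0 → (1, 8)
  clear (1,0): R1 −= (3)R0 → (0, 8)
pivot(1,1)=8: scale R1 → (0, 1)
  clear (0,1): R0 −= (8)R1 → (1, 0)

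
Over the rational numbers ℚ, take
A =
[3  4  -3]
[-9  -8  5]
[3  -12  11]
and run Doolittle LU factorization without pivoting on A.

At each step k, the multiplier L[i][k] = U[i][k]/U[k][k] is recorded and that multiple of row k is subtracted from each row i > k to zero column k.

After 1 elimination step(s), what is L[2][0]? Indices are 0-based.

L[2][0] = 1

Step 1: pivot at (0,0) is 3.
  row1 ← row1 − (-3)·row0  ⇒  L[1][0]=-3, U row1=(0, 4, -4)
  row2 ← row2 − (1)·row0  ⇒  L[2][0]=1, U row2=(0, -16, 14)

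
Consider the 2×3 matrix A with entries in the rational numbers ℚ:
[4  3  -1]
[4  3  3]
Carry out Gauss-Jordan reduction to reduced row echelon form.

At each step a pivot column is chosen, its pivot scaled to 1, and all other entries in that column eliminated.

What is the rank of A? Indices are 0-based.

step 1: normalize row 0 (÷4) = (1, 3/4, -1/4)
  row 1: subtract 4×row0 = (0, 0, 4)
skip col 1 (zero from row 1)
step 2: normalize row 1 (÷4) = (0, 0, 1)
  row 0: subtract -1/4×row1 = (1, 3/4, 0)

rank = 2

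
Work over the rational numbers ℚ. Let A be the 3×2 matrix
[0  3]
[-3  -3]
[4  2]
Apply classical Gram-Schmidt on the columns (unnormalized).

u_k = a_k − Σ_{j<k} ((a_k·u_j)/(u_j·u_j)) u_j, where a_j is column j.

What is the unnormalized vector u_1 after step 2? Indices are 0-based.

Step 1: u_0 = a_0 = (0, -3, 4).
Step 2: u_1 = a_1 − (17/25)·u_0 = (3, -24/25, -18/25).

u_1 = (3, -24/25, -18/25)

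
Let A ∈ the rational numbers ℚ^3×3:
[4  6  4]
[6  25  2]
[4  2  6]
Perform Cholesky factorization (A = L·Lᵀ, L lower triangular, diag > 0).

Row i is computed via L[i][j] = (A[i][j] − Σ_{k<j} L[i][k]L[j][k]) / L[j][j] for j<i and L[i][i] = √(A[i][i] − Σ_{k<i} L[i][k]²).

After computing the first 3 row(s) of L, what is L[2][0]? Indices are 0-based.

L[2][0] = 2

Step 1: L[0][0] = √(4) = 2.
  L[1][0] = (6) / L[0][0] = 3.
Step 2: L[1][1] = √(16) = 4.
  L[2][0] = (4) / L[0][0] = 2.
  L[2][1] = (-4) / L[1][1] = -1.
Step 3: L[2][2] = √(1) = 1.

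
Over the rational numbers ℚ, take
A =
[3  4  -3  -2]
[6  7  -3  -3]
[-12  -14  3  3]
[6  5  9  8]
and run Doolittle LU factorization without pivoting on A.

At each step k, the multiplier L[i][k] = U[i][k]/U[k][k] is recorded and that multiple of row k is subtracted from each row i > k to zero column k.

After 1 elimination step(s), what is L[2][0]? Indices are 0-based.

Step 1: pivot at (0,0) is 3.
  row1 ← row1 − (2)·row0  ⇒  L[1][0]=2, U row1=(0, -1, 3, 1)
  row2 ← row2 − (-4)·row0  ⇒  L[2][0]=-4, U row2=(0, 2, -9, -5)
  row3 ← row3 − (2)·row0  ⇒  L[3][0]=2, U row3=(0, -3, 15, 12)

L[2][0] = -4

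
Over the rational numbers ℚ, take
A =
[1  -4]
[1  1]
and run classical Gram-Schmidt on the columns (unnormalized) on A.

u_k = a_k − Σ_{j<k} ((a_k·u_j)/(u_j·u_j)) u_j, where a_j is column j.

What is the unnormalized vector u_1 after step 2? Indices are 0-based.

u_1 = (-5/2, 5/2)

Step 1: u_0 = a_0 = (1, 1).
Step 2: u_1 = a_1 − (-3/2)·u_0 = (-5/2, 5/2).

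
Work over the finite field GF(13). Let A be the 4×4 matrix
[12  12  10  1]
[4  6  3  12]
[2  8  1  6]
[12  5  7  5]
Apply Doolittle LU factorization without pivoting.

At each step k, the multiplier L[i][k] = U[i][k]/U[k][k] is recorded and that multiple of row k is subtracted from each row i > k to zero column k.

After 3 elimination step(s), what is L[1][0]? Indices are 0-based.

L[1][0] = 9

Step 1: pivot at (0,0) is 12.
  row1 ← row1 − (9)·row0  ⇒  L[1][0]=9, U row1=(0, 2, 4, 3)
  row2 ← row2 − (11)·row0  ⇒  L[2][0]=11, U row2=(0, 6, 8, 8)
  row3 ← row3 − (1)·row0  ⇒  L[3][0]=1, U row3=(0, 6, 10, 4)
Step 2: pivot at (1,1) is 2.
  row2 ← row2 − (3)·row1  ⇒  L[2][1]=3, U row2=(0, 0, 9, 12)
  row3 ← row3 − (3)·row1  ⇒  L[3][1]=3, U row3=(0, 0, 11, 8)
Step 3: pivot at (2,2) is 9.
  row3 ← row3 − (7)·row2  ⇒  L[3][2]=7, U row3=(0, 0, 0, 2)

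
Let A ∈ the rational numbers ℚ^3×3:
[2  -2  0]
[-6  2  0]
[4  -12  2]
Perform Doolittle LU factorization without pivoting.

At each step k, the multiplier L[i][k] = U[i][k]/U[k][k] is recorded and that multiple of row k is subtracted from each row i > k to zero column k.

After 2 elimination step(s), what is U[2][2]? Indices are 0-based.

[col 0] pivot 2
  R1 -= -3*R0 → (0, -4, 0)  (L[1][0] := -3)
  R2 -= 2*R0 → (0, -8, 2)  (L[2][0] := 2)
[col 1] pivot -4
  R2 -= 2*R1 → (0, 0, 2)  (L[2][1] := 2)

U[2][2] = 2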